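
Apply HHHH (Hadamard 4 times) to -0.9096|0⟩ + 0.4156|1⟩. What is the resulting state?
-0.9096|0⟩ + 0.4156|1⟩

H² = I, so an even number of Hadamards cancels: H^4 = I and the state is unchanged.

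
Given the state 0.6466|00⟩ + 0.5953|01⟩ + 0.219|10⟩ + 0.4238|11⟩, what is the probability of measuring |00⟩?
0.4181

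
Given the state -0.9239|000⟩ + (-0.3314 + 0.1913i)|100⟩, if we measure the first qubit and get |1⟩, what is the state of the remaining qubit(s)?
(-0.8661 + 0.4999i)|00⟩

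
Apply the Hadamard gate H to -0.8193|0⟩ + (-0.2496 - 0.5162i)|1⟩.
(-0.7558 - 0.365i)|0⟩ + (-0.4028 + 0.365i)|1⟩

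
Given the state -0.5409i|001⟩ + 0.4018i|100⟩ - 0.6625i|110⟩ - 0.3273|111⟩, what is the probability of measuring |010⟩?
0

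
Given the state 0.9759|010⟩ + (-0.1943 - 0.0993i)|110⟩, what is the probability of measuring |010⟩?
0.9524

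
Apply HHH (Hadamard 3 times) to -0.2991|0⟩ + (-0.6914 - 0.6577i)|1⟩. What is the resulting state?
(-0.7004 - 0.4651i)|0⟩ + (0.2774 + 0.4651i)|1⟩

H² = I, so H^3 = H: a single Hadamard. With (a, b) = (-0.2991, (-0.6914 - 0.6577i)), H gives ((a + b)/√2, (a − b)/√2) = ((-0.7004 - 0.4651i), (0.2774 + 0.4651i)).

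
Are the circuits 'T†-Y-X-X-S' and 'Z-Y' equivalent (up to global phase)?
No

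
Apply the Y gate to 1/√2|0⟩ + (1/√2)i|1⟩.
1/√2|0⟩ + (1/√2)i|1⟩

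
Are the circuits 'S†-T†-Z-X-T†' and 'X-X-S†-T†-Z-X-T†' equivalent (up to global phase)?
Yes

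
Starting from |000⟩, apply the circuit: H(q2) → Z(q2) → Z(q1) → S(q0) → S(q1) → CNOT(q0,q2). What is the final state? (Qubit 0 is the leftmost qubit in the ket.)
1/√2|000⟩ - 1/√2|001⟩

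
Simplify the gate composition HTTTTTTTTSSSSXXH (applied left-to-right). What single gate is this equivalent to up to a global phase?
I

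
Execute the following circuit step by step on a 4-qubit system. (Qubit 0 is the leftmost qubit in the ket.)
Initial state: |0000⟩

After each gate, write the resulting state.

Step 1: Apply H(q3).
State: 1/√2|0000⟩ + 1/√2|0001⟩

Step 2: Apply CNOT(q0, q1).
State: 1/√2|0000⟩ + 1/√2|0001⟩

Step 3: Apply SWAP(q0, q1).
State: 1/√2|0000⟩ + 1/√2|0001⟩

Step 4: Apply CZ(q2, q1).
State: 1/√2|0000⟩ + 1/√2|0001⟩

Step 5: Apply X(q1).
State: 1/√2|0100⟩ + 1/√2|0101⟩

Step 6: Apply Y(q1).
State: -(1/√2)i|0000⟩ - (1/√2)i|0001⟩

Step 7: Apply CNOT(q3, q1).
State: -(1/√2)i|0000⟩ - (1/√2)i|0101⟩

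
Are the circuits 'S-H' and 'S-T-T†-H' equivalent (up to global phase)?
Yes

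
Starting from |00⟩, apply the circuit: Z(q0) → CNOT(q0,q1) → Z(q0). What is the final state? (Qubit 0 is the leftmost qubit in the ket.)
|00⟩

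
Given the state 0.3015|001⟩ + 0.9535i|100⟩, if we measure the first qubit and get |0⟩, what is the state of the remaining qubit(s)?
|01⟩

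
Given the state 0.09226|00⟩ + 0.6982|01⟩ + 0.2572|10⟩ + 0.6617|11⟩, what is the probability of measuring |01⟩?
0.4875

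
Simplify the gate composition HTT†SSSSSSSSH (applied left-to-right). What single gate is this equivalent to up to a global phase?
I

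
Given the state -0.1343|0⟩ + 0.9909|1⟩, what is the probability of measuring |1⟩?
0.9819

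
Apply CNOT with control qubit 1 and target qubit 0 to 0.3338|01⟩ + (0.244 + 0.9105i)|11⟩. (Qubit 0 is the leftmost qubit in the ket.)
(0.244 + 0.9105i)|01⟩ + 0.3338|11⟩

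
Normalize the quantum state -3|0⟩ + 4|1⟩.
-0.6|0⟩ + 0.8|1⟩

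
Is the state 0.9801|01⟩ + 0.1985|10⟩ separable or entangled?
Entangled

Writing the state as a|00⟩ + b|01⟩ + c|10⟩ + d|11⟩, it is a product state iff ad − bc = 0.
Here (a, b, c, d) = (0, 0.9801, 0.1985, 0): ad − bc = (0)(0) − (0.9801)(0.1985) = -0.1945 ≠ 0, so the state is entangled.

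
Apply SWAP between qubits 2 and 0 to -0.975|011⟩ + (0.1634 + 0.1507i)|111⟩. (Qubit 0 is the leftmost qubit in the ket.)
-0.975|110⟩ + (0.1634 + 0.1507i)|111⟩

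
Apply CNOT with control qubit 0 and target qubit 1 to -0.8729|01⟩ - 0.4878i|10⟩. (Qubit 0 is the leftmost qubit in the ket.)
-0.8729|01⟩ - 0.4878i|11⟩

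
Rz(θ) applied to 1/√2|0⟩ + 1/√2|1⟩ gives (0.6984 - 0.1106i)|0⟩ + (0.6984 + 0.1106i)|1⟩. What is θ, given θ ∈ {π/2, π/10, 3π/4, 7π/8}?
π/10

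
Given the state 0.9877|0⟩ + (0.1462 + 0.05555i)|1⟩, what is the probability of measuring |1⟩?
0.02446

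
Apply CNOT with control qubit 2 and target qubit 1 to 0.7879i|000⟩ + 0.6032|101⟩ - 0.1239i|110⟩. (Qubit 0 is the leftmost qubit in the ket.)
0.7879i|000⟩ - 0.1239i|110⟩ + 0.6032|111⟩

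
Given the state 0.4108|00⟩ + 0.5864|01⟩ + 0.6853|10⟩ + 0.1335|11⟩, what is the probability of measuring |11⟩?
0.01782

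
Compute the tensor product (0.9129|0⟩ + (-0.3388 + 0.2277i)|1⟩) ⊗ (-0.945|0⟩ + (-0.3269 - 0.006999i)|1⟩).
-0.8627|00⟩ + (-0.2984 - 0.006389i)|01⟩ + (0.3202 - 0.2152i)|10⟩ + (0.1123 - 0.07206i)|11⟩

amp(|b₁b₂…⟩) = product of the factor amplitudes for bits b₁, b₂, …; only kets whose every factor amplitude is nonzero survive.
|00⟩: (0.9129)(-0.945) = -0.8627
|01⟩: (0.9129)(-0.3269 - 0.006999i) = (-0.2984 - 0.006389i)
|10⟩: (-0.3388 + 0.2277i)(-0.945) = (0.3202 - 0.2152i)
|11⟩: (-0.3388 + 0.2277i)(-0.3269 - 0.006999i) = (0.1123 - 0.07206i)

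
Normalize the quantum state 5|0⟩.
|0⟩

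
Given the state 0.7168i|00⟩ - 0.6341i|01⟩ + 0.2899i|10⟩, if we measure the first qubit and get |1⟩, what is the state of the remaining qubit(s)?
i|0⟩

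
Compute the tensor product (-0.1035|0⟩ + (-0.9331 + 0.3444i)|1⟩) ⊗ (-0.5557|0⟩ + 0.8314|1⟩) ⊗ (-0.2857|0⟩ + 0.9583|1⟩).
-0.01643|000⟩ + 0.05512|001⟩ + 0.02458|010⟩ - 0.08246|011⟩ + (-0.1481 + 0.05468i)|100⟩ + (0.4969 - 0.1834i)|101⟩ + (0.2216 - 0.08181i)|110⟩ + (-0.7434 + 0.2744i)|111⟩

amp(|b₁b₂…⟩) = product of the factor amplitudes for bits b₁, b₂, …; only kets whose every factor amplitude is nonzero survive.
|000⟩: (-0.1035)(-0.5557)(-0.2857) = -0.01643
|001⟩: (-0.1035)(-0.5557)(0.9583) = 0.05512
|010⟩: (-0.1035)(0.8314)(-0.2857) = 0.02458
|011⟩: (-0.1035)(0.8314)(0.9583) = -0.08246
|100⟩: (-0.9331 + 0.3444i)(-0.5557)(-0.2857) = (-0.1481 + 0.05468i)
|101⟩: (-0.9331 + 0.3444i)(-0.5557)(0.9583) = (0.4969 - 0.1834i)
|110⟩: (-0.9331 + 0.3444i)(0.8314)(-0.2857) = (0.2216 - 0.08181i)
|111⟩: (-0.9331 + 0.3444i)(0.8314)(0.9583) = (-0.7434 + 0.2744i)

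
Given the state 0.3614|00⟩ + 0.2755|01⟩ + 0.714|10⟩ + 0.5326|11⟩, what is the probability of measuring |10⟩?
0.5098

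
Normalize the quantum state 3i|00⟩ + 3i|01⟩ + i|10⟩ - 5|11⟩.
0.4523i|00⟩ + 0.4523i|01⟩ + 0.1508i|10⟩ - 0.7538|11⟩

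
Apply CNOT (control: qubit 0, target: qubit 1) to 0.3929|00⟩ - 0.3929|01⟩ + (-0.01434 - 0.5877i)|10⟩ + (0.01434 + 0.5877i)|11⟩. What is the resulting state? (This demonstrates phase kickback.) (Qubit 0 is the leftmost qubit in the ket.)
0.3929|00⟩ - 0.3929|01⟩ + (0.01434 + 0.5877i)|10⟩ + (-0.01434 - 0.5877i)|11⟩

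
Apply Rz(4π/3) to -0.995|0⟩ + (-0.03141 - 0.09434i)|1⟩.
(0.4975 + 0.8617i)|0⟩ + (0.09741 + 0.01997i)|1⟩

Rz(4π/3) = [[e^(−iθ/2), 0], [0, e^(iθ/2)]] with e^(±iθ/2) = cos(θ/2) ± i·sin(θ/2); θ = 4π/3, cos(θ/2) ≈ -0.5, sin(θ/2) ≈ 0.866025.
With a = amp(|0⟩) = -0.995 and b = amp(|1⟩) = (-0.03141 - 0.09434i):
new amp(|0⟩) = (-0.5 - 0.866025i)·a = (0.4975 + 0.8617i)
new amp(|1⟩) = (-0.5 + 0.866025i)·b = (0.09741 + 0.01997i)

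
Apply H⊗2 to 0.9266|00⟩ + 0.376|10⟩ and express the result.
0.6513|00⟩ + 0.6513|01⟩ + 0.2753|10⟩ + 0.2753|11⟩

H⊗2 gives amp(|y⟩) = (1/2) Σ_x (−1)^(x·y) amp(|x⟩), where x·y is the number of positions in which both x and y have a 1.
|00⟩: (0.9266 + 0.376)/2 = 0.6513
|01⟩: (0.9266 + 0.376)/2 = 0.6513
|10⟩: (0.9266 - 0.376)/2 = 0.2753
|11⟩: (0.9266 - 0.376)/2 = 0.2753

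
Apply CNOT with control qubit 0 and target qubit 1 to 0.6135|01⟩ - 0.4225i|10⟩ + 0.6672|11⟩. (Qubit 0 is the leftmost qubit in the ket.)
0.6135|01⟩ + 0.6672|10⟩ - 0.4225i|11⟩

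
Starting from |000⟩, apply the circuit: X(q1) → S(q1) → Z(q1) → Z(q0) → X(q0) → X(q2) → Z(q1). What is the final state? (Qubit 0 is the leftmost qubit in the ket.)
i|111⟩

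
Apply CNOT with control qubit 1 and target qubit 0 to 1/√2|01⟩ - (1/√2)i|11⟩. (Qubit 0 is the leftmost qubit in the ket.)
-(1/√2)i|01⟩ + 1/√2|11⟩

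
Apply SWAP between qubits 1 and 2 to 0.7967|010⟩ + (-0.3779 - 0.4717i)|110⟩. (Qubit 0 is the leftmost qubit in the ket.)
0.7967|001⟩ + (-0.3779 - 0.4717i)|101⟩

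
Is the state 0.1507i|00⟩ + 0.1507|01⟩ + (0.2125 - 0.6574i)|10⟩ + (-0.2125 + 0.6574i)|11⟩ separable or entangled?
Entangled

Writing the state as a|00⟩ + b|01⟩ + c|10⟩ + d|11⟩, it is a product state iff ad − bc = 0.
Here (a, b, c, d) = (0.1507i, 0.1507, (0.2125 - 0.6574i), (-0.2125 + 0.6574i)): ad − bc = (0.1507i)(-0.2125 + 0.6574i) − (0.1507)(0.2125 - 0.6574i) = (-0.1311 + 0.06705i) ≠ 0, so the state is entangled.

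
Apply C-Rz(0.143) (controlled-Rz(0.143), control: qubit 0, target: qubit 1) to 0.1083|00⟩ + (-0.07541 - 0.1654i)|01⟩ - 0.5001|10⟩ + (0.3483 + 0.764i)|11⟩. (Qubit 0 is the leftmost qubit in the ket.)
0.1083|00⟩ + (-0.07541 - 0.1654i)|01⟩ + (-0.4988 + 0.03573i)|10⟩ + (0.2928 + 0.7869i)|11⟩

C-Rz(0.143) leaves the control-|0⟩ kets |00⟩, |01⟩ unchanged and applies Rz(0.143) to qubit 1 on the control-|1⟩ pair (|10⟩, |11⟩).
Rz(0.143) = [[e^(−iθ/2), 0], [0, e^(iθ/2)]] with e^(±iθ/2) = cos(θ/2) ± i·sin(θ/2); θ = 0.143, cos(θ/2) ≈ 0.997445, sin(θ/2) ≈ 0.0714391.
With a = amp(|10⟩) = -0.5001 and b = amp(|11⟩) = (0.3483 + 0.764i):
new amp(|10⟩) = (0.997445 - 0.0714391i)·a = (-0.4988 + 0.03573i)
new amp(|11⟩) = (0.997445 + 0.0714391i)·b = (0.2928 + 0.7869i)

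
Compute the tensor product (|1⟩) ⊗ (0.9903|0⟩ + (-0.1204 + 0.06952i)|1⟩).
0.9903|10⟩ + (-0.1204 + 0.06952i)|11⟩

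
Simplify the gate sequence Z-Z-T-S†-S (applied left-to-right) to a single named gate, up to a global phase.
T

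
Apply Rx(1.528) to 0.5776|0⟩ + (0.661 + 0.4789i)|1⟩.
(0.7484 - 0.4573i)|0⟩ + (0.4773 - 0.05379i)|1⟩

Rx(1.528) = [[cos(θ/2), −i·sin(θ/2)], [−i·sin(θ/2), cos(θ/2)]]; θ = 1.528, cos(θ/2) ≈ 0.722075, sin(θ/2) ≈ 0.691815.
With a = amp(|0⟩) = 0.5776 and b = amp(|1⟩) = (0.661 + 0.4789i):
new amp(|0⟩) = (0.722075)·a + (-0.691815i)·b = (0.7484 - 0.4573i)
new amp(|1⟩) = (-0.691815i)·a + (0.722075)·b = (0.4773 - 0.05379i)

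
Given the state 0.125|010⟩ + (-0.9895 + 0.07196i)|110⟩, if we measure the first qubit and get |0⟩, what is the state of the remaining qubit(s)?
|10⟩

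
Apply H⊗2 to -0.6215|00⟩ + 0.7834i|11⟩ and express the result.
(-0.3108 + 0.3917i)|00⟩ + (-0.3108 - 0.3917i)|01⟩ + (-0.3108 - 0.3917i)|10⟩ + (-0.3108 + 0.3917i)|11⟩

H⊗2 gives amp(|y⟩) = (1/2) Σ_x (−1)^(x·y) amp(|x⟩), where x·y is the number of positions in which both x and y have a 1.
|00⟩: (-0.6215 + 0.7834i)/2 = (-0.3108 + 0.3917i)
|01⟩: (-0.6215 - 0.7834i)/2 = (-0.3108 - 0.3917i)
|10⟩: (-0.6215 - 0.7834i)/2 = (-0.3108 - 0.3917i)
|11⟩: (-0.6215 + 0.7834i)/2 = (-0.3108 + 0.3917i)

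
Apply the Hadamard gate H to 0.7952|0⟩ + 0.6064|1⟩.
0.9911|0⟩ + 0.1335|1⟩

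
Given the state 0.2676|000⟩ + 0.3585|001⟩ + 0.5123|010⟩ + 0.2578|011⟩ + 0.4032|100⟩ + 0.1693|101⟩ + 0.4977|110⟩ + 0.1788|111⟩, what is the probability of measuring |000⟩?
0.07161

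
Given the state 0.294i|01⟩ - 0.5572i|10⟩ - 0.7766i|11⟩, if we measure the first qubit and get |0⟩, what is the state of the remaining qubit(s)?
i|1⟩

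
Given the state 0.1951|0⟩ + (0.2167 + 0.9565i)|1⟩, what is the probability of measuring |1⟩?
0.9619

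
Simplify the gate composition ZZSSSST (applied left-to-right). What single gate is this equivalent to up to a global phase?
T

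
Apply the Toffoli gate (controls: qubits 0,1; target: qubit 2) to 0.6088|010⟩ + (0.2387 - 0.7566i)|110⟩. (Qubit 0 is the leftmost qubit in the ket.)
0.6088|010⟩ + (0.2387 - 0.7566i)|111⟩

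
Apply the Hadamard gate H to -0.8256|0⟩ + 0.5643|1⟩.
-0.1848|0⟩ - 0.9828|1⟩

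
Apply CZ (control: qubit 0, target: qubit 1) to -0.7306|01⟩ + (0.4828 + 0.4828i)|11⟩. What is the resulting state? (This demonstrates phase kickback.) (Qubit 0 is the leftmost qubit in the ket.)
-0.7306|01⟩ + (-0.4828 - 0.4828i)|11⟩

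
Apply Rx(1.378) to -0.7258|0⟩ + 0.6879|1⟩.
(-0.5602 - 0.4373i)|0⟩ + (0.531 + 0.4614i)|1⟩

Rx(1.378) = [[cos(θ/2), −i·sin(θ/2)], [−i·sin(θ/2), cos(θ/2)]]; θ = 1.378, cos(θ/2) ≈ 0.771882, sin(θ/2) ≈ 0.635766.
With a = amp(|0⟩) = -0.7258 and b = amp(|1⟩) = 0.6879:
new amp(|0⟩) = (0.771882)·a + (-0.635766i)·b = (-0.5602 - 0.4373i)
new amp(|1⟩) = (-0.635766i)·a + (0.771882)·b = (0.531 + 0.4614i)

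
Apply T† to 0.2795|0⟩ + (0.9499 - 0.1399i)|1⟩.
0.2795|0⟩ + (0.5728 - 0.7706i)|1⟩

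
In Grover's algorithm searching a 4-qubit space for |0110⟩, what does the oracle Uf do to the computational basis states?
Uf|x⟩ = -|x⟩ if x = 0110, else |x⟩ (phase flip on target)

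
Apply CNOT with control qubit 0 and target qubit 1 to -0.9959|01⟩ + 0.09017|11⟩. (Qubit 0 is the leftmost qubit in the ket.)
-0.9959|01⟩ + 0.09017|10⟩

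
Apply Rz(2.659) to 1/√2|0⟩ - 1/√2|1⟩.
(0.169 - 0.6866i)|0⟩ + (-0.169 - 0.6866i)|1⟩

Rz(2.659) = [[e^(−iθ/2), 0], [0, e^(iθ/2)]] with e^(±iθ/2) = cos(θ/2) ± i·sin(θ/2); θ = 2.659, cos(θ/2) ≈ 0.238962, sin(θ/2) ≈ 0.971029.
With a = amp(|0⟩) = 1/√2 and b = amp(|1⟩) = -1/√2:
new amp(|0⟩) = (0.238962 - 0.971029i)·a = (0.169 - 0.6866i)
new amp(|1⟩) = (0.238962 + 0.971029i)·b = (-0.169 - 0.6866i)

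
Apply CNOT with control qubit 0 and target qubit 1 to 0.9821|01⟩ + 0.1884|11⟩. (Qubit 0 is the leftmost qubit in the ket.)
0.9821|01⟩ + 0.1884|10⟩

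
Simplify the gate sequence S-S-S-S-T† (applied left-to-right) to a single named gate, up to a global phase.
T†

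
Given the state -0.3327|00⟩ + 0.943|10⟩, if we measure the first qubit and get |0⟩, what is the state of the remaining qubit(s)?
-|0⟩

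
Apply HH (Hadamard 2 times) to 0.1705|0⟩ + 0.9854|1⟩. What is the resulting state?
0.1705|0⟩ + 0.9854|1⟩

H² = I, so an even number of Hadamards cancels: H^2 = I and the state is unchanged.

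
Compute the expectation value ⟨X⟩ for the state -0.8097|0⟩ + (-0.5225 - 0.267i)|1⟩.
0.8461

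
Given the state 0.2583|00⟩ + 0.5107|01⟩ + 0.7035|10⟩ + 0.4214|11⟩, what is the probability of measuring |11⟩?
0.1776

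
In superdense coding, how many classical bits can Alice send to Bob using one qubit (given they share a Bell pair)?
2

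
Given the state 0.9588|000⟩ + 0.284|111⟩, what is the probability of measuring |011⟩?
0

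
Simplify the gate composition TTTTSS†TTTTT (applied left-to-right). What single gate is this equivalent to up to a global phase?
T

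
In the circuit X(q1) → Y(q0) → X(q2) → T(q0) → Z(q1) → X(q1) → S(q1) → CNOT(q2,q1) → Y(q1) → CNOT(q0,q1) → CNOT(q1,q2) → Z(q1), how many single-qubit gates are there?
9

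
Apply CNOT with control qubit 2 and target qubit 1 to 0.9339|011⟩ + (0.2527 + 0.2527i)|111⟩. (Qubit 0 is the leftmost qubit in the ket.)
0.9339|001⟩ + (0.2527 + 0.2527i)|101⟩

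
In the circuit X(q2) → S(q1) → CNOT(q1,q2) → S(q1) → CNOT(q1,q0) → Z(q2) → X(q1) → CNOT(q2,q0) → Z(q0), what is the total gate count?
9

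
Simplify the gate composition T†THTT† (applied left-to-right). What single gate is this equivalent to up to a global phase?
H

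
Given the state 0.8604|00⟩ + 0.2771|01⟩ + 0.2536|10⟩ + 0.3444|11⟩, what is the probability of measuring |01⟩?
0.07678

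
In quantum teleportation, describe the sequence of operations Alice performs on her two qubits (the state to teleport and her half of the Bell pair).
CNOT (state → Bell), then H on state qubit, then measure both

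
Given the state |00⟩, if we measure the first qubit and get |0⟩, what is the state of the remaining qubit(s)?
|0⟩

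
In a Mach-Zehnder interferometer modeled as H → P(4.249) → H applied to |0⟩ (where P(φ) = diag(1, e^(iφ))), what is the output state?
(0.2765 - 0.4473i)|0⟩ + (0.7235 + 0.4473i)|1⟩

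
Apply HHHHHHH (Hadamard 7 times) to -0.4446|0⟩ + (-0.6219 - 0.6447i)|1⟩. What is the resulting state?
(-0.7541 - 0.4559i)|0⟩ + (0.1254 + 0.4559i)|1⟩

H² = I, so H^7 = H: a single Hadamard. With (a, b) = (-0.4446, (-0.6219 - 0.6447i)), H gives ((a + b)/√2, (a − b)/√2) = ((-0.7541 - 0.4559i), (0.1254 + 0.4559i)).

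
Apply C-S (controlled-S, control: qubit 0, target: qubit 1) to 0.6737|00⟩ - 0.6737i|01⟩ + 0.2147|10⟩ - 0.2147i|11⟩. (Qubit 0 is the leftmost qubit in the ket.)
0.6737|00⟩ - 0.6737i|01⟩ + 0.2147|10⟩ + 0.2147|11⟩

C-S leaves the control-|0⟩ kets |00⟩, |01⟩ unchanged and applies S to qubit 1 on the control-|1⟩ pair (|10⟩, |11⟩).
S = [[1, 0], [0, i]].
With a = amp(|10⟩) = 0.2147 and b = amp(|11⟩) = -0.2147i:
new amp(|10⟩) = (1)·a = 0.2147
new amp(|11⟩) = (i)·b = 0.2147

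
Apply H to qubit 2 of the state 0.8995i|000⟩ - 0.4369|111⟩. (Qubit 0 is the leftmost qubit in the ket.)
0.636i|000⟩ + 0.636i|001⟩ - 0.3089|110⟩ + 0.3089|111⟩

H on qubit 2 mixes each pair of kets that differ only in qubit 2: amplitudes (a, b) of (|…0…⟩, |…1…⟩) become ((a + b)/√2, (a − b)/√2). Kets absent from the input have amplitude 0.
(|000⟩, |001⟩): (a, b) = (0.8995i, 0) → (0.636i, 0.636i)
(|110⟩, |111⟩): (a, b) = (0, -0.4369) → (-0.3089, 0.3089)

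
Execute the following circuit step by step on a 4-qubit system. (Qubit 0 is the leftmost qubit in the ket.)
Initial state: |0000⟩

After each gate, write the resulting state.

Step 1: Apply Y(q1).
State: i|0100⟩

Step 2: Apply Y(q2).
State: -|0110⟩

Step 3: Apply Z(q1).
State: |0110⟩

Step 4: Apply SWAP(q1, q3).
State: |0011⟩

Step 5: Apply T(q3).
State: (1/√2 + (1/√2)i)|0011⟩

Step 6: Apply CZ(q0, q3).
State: (1/√2 + (1/√2)i)|0011⟩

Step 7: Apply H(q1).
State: (1/2 + (1/2)i)|0011⟩ + (1/2 + (1/2)i)|0111⟩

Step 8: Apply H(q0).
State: (1/√8 + (1/√8)i)|0011⟩ + (1/√8 + (1/√8)i)|0111⟩ + (1/√8 + (1/√8)i)|1011⟩ + (1/√8 + (1/√8)i)|1111⟩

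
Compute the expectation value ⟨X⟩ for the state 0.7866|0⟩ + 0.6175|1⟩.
0.9715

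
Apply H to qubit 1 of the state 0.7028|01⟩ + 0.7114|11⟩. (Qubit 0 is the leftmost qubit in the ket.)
0.497|00⟩ - 0.497|01⟩ + 0.503|10⟩ - 0.503|11⟩

H on qubit 1 mixes each pair of kets that differ only in qubit 1: amplitudes (a, b) of (|…0…⟩, |…1…⟩) become ((a + b)/√2, (a − b)/√2). Kets absent from the input have amplitude 0.
(|00⟩, |01⟩): (a, b) = (0, 0.7028) → (0.497, -0.497)
(|10⟩, |11⟩): (a, b) = (0, 0.7114) → (0.503, -0.503)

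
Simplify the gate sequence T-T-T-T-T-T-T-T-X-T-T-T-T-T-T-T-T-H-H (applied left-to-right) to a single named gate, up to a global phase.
X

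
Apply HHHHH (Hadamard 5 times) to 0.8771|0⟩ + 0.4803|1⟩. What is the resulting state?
0.9598|0⟩ + 0.2806|1⟩

H² = I, so H^5 = H: a single Hadamard. With (a, b) = (0.8771, 0.4803), H gives ((a + b)/√2, (a − b)/√2) = (0.9598, 0.2806).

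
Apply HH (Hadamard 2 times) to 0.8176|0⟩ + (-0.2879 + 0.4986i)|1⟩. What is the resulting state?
0.8176|0⟩ + (-0.2879 + 0.4986i)|1⟩

H² = I, so an even number of Hadamards cancels: H^2 = I and the state is unchanged.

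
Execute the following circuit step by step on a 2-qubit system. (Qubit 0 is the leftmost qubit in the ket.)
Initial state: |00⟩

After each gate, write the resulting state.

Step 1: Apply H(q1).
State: 1/√2|00⟩ + 1/√2|01⟩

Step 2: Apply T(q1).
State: 1/√2|00⟩ + (1/2 + (1/2)i)|01⟩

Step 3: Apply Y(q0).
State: (1/√2)i|10⟩ + (-1/2 + (1/2)i)|11⟩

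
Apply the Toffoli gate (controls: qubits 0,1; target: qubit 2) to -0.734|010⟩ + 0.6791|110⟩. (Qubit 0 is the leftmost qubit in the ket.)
-0.734|010⟩ + 0.6791|111⟩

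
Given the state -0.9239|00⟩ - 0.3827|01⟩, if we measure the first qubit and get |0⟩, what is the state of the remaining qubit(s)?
-0.9239|0⟩ - 0.3827|1⟩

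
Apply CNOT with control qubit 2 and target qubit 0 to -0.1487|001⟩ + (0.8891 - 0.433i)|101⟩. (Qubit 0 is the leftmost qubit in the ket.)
(0.8891 - 0.433i)|001⟩ - 0.1487|101⟩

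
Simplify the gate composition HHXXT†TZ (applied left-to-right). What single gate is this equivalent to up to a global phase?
Z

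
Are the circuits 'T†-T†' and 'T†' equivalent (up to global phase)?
No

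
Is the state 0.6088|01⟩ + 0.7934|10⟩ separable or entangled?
Entangled

Writing the state as a|00⟩ + b|01⟩ + c|10⟩ + d|11⟩, it is a product state iff ad − bc = 0.
Here (a, b, c, d) = (0, 0.6088, 0.7934, 0): ad − bc = (0)(0) − (0.6088)(0.7934) = -0.483 ≠ 0, so the state is entangled.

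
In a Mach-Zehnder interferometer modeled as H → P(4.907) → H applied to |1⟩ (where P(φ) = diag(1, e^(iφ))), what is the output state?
(0.4033 + 0.4906i)|0⟩ + (0.5967 - 0.4906i)|1⟩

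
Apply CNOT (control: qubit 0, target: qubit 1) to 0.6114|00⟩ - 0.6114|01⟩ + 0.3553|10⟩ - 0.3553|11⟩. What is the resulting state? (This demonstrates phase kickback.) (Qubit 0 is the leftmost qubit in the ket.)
0.6114|00⟩ - 0.6114|01⟩ - 0.3553|10⟩ + 0.3553|11⟩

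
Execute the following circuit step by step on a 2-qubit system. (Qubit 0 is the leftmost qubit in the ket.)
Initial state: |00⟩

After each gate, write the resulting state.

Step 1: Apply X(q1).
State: |01⟩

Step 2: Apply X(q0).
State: |11⟩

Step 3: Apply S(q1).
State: i|11⟩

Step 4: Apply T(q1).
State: (-1/√2 + (1/√2)i)|11⟩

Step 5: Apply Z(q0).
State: (1/√2 - (1/√2)i)|11⟩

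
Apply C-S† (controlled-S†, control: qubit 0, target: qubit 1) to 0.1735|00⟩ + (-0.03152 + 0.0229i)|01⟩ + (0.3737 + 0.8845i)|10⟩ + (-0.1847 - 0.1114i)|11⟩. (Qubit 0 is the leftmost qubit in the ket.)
0.1735|00⟩ + (-0.03152 + 0.0229i)|01⟩ + (0.3737 + 0.8845i)|10⟩ + (-0.1114 + 0.1847i)|11⟩

C-S† leaves the control-|0⟩ kets |00⟩, |01⟩ unchanged and applies S† to qubit 1 on the control-|1⟩ pair (|10⟩, |11⟩).
S† = [[1, 0], [0, -i]].
With a = amp(|10⟩) = (0.3737 + 0.8845i) and b = amp(|11⟩) = (-0.1847 - 0.1114i):
new amp(|10⟩) = (1)·a = (0.3737 + 0.8845i)
new amp(|11⟩) = (-i)·b = (-0.1114 + 0.1847i)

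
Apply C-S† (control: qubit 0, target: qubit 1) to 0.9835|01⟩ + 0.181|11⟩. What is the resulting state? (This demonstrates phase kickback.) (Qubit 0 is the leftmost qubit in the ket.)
0.9835|01⟩ - 0.181i|11⟩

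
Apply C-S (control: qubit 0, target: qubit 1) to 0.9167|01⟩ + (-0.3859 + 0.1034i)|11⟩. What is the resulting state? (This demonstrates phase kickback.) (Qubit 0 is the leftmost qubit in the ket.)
0.9167|01⟩ + (-0.1034 - 0.3859i)|11⟩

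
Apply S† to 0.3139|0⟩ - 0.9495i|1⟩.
0.3139|0⟩ - 0.9495|1⟩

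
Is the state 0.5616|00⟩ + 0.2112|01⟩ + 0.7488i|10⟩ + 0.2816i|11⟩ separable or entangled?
Separable

Writing the state as a|00⟩ + b|01⟩ + c|10⟩ + d|11⟩, it is a product state iff ad − bc = 0.
Here (a, b, c, d) = (0.5616, 0.2112, 0.7488i, 0.2816i): ad − bc = (0.5616)(0.2816i) − (0.2112)(0.7488i) = 0, so the state is separable.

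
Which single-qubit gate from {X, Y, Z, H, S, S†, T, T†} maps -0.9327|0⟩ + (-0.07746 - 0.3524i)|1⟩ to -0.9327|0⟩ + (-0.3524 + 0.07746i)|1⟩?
S†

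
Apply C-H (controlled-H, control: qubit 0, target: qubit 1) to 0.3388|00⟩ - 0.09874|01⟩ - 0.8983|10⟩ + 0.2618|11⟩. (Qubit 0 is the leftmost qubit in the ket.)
0.3388|00⟩ - 0.09874|01⟩ - 0.4501|10⟩ - 0.8203|11⟩

C-H leaves the control-|0⟩ kets |00⟩, |01⟩ unchanged and applies H to qubit 1 on the control-|1⟩ pair (|10⟩, |11⟩).
H = [[1/√2, 1/√2], [1/√2, -1/√2]].
With a = amp(|10⟩) = -0.8983 and b = amp(|11⟩) = 0.2618:
new amp(|10⟩) = (1/√2)·a + (1/√2)·b = -0.4501
new amp(|11⟩) = (1/√2)·a + (-1/√2)·b = -0.8203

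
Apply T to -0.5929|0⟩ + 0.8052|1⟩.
-0.5929|0⟩ + (0.5694 + 0.5694i)|1⟩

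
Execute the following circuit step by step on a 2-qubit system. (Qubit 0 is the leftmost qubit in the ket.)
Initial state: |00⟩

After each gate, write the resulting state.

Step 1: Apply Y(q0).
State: i|10⟩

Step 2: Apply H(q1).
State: (1/√2)i|10⟩ + (1/√2)i|11⟩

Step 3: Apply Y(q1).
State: 1/√2|10⟩ - 1/√2|11⟩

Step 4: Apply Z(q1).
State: 1/√2|10⟩ + 1/√2|11⟩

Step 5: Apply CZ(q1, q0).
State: 1/√2|10⟩ - 1/√2|11⟩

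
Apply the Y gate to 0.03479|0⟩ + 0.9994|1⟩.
-0.9994i|0⟩ + 0.03479i|1⟩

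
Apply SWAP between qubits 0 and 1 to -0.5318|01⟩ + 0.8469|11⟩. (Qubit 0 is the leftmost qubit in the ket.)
-0.5318|10⟩ + 0.8469|11⟩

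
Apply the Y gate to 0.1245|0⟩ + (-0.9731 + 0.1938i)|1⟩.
(0.1938 + 0.9731i)|0⟩ + 0.1245i|1⟩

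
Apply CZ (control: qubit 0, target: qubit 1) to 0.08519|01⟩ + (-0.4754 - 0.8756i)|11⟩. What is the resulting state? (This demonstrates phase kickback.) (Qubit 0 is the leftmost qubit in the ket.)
0.08519|01⟩ + (0.4754 + 0.8756i)|11⟩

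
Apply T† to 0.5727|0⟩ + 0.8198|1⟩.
0.5727|0⟩ + (0.5797 - 0.5797i)|1⟩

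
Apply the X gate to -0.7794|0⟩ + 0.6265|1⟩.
0.6265|0⟩ - 0.7794|1⟩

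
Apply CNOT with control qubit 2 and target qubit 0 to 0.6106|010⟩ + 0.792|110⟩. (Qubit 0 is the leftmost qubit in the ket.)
0.6106|010⟩ + 0.792|110⟩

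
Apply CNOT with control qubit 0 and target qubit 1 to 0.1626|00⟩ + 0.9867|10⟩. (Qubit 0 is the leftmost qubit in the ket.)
0.1626|00⟩ + 0.9867|11⟩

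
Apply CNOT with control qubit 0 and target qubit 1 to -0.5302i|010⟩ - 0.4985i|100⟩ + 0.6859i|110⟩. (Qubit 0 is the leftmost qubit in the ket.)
-0.5302i|010⟩ + 0.6859i|100⟩ - 0.4985i|110⟩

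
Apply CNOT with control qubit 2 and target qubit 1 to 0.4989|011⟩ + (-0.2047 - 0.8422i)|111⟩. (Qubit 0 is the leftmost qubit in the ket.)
0.4989|001⟩ + (-0.2047 - 0.8422i)|101⟩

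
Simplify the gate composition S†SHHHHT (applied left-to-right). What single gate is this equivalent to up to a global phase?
T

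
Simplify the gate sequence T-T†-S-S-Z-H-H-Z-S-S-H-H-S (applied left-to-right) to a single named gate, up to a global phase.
S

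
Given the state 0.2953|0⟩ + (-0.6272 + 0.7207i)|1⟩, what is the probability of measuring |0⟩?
0.0872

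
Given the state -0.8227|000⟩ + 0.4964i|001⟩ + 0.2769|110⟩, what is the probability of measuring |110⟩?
0.07667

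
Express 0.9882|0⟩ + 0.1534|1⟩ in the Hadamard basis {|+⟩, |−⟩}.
0.8072|+⟩ + 0.5903|−⟩

With |ψ⟩ = α|0⟩ + β|1⟩, the Hadamard-basis coefficients are ⟨+|ψ⟩ = (α + β)/√2 and ⟨−|ψ⟩ = (α − β)/√2.
Here α = 0.9882, β = 0.1534: (α + β)/√2 = 0.8072, (α − β)/√2 = 0.5903.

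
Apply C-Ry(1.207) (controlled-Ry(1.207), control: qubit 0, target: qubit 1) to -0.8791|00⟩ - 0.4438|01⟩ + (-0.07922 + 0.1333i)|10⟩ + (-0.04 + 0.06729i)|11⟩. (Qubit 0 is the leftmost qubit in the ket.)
-0.8791|00⟩ - 0.4438|01⟩ + (-0.04253 + 0.07156i)|10⟩ + (-0.07789 + 0.1311i)|11⟩

C-Ry(1.207) leaves the control-|0⟩ kets |00⟩, |01⟩ unchanged and applies Ry(1.207) to qubit 1 on the control-|1⟩ pair (|10⟩, |11⟩).
Ry(1.207) = [[cos(θ/2), −sin(θ/2)], [sin(θ/2), cos(θ/2)]]; θ = 1.207, cos(θ/2) ≈ 0.823354, sin(θ/2) ≈ 0.567528.
With a = amp(|10⟩) = (-0.07922 + 0.1333i) and b = amp(|11⟩) = (-0.04 + 0.06729i):
new amp(|10⟩) = (0.823354)·a + (-0.567528)·b = (-0.04253 + 0.07156i)
new amp(|11⟩) = (0.567528)·a + (0.823354)·b = (-0.07789 + 0.1311i)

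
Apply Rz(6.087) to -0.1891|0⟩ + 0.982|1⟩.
(0.1882 + 0.01852i)|0⟩ + (-0.9773 + 0.09617i)|1⟩

Rz(6.087) = [[e^(−iθ/2), 0], [0, e^(iθ/2)]] with e^(±iθ/2) = cos(θ/2) ± i·sin(θ/2); θ = 6.087, cos(θ/2) ≈ -0.995193, sin(θ/2) ≈ 0.0979354.
With a = amp(|0⟩) = -0.1891 and b = amp(|1⟩) = 0.982:
new amp(|0⟩) = (-0.995193 - 0.0979354i)·a = (0.1882 + 0.01852i)
new amp(|1⟩) = (-0.995193 + 0.0979354i)·b = (-0.9773 + 0.09617i)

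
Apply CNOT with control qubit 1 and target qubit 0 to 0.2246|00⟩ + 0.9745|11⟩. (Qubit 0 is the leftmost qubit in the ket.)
0.2246|00⟩ + 0.9745|01⟩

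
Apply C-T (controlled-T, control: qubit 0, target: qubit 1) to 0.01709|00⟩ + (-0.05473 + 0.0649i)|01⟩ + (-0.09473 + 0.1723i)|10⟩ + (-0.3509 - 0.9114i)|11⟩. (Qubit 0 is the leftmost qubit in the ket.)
0.01709|00⟩ + (-0.05473 + 0.0649i)|01⟩ + (-0.09473 + 0.1723i)|10⟩ + (0.3963 - 0.8926i)|11⟩

C-T leaves the control-|0⟩ kets |00⟩, |01⟩ unchanged and applies T to qubit 1 on the control-|1⟩ pair (|10⟩, |11⟩).
T = [[1, 0], [0, (1/√2 + (1/√2)i)]].
With a = amp(|10⟩) = (-0.09473 + 0.1723i) and b = amp(|11⟩) = (-0.3509 - 0.9114i):
new amp(|10⟩) = (1)·a = (-0.09473 + 0.1723i)
new amp(|11⟩) = (1/√2 + (1/√2)i)·b = (0.3963 - 0.8926i)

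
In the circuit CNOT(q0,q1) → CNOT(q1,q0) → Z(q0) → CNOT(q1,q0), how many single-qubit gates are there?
1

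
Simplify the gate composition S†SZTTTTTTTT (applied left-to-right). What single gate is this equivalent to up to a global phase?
Z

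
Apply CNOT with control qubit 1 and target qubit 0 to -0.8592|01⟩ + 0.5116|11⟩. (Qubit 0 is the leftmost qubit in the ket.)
0.5116|01⟩ - 0.8592|11⟩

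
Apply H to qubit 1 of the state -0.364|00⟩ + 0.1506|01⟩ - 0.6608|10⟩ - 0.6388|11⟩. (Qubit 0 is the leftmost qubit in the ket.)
-0.1509|00⟩ - 0.3639|01⟩ - 0.919|10⟩ - 0.01556|11⟩

H on qubit 1 mixes each pair of kets that differ only in qubit 1: amplitudes (a, b) of (|…0…⟩, |…1…⟩) become ((a + b)/√2, (a − b)/√2). Kets absent from the input have amplitude 0.
(|00⟩, |01⟩): (a, b) = (-0.364, 0.1506) → (-0.1509, -0.3639)
(|10⟩, |11⟩): (a, b) = (-0.6608, -0.6388) → (-0.919, -0.01556)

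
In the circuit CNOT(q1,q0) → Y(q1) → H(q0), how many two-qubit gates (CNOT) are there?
1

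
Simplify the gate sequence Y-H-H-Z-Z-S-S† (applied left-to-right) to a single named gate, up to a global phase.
Y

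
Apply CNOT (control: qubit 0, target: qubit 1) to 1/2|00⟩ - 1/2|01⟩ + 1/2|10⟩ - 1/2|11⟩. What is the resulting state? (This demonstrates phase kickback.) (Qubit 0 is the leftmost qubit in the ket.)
1/2|00⟩ - 1/2|01⟩ - 1/2|10⟩ + 1/2|11⟩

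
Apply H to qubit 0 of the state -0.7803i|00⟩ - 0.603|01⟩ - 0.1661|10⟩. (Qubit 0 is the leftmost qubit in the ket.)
(-0.1175 - 0.5518i)|00⟩ - 0.4264|01⟩ + (0.1175 - 0.5518i)|10⟩ - 0.4264|11⟩

H on qubit 0 mixes each pair of kets that differ only in qubit 0: amplitudes (a, b) of (|…0…⟩, |…1…⟩) become ((a + b)/√2, (a − b)/√2). Kets absent from the input have amplitude 0.
(|00⟩, |10⟩): (a, b) = (-0.7803i, -0.1661) → ((-0.1175 - 0.5518i), (0.1175 - 0.5518i))
(|01⟩, |11⟩): (a, b) = (-0.603, 0) → (-0.4264, -0.4264)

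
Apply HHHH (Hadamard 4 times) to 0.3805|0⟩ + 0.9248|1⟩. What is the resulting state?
0.3805|0⟩ + 0.9248|1⟩

H² = I, so an even number of Hadamards cancels: H^4 = I and the state is unchanged.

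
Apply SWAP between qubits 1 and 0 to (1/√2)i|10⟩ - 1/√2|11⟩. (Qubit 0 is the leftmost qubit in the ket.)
(1/√2)i|01⟩ - 1/√2|11⟩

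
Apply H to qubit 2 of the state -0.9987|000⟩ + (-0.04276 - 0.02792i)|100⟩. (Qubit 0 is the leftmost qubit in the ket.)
-0.7062|000⟩ - 0.7062|001⟩ + (-0.03024 - 0.01974i)|100⟩ + (-0.03024 - 0.01974i)|101⟩

H on qubit 2 mixes each pair of kets that differ only in qubit 2: amplitudes (a, b) of (|…0…⟩, |…1…⟩) become ((a + b)/√2, (a − b)/√2). Kets absent from the input have amplitude 0.
(|000⟩, |001⟩): (a, b) = (-0.9987, 0) → (-0.7062, -0.7062)
(|100⟩, |101⟩): (a, b) = ((-0.04276 - 0.02792i), 0) → ((-0.03024 - 0.01974i), (-0.03024 - 0.01974i))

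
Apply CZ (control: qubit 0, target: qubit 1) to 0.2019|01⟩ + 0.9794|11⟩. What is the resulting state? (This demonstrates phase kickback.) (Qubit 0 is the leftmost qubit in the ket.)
0.2019|01⟩ - 0.9794|11⟩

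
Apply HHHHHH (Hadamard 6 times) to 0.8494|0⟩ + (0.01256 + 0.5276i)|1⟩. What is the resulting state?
0.8494|0⟩ + (0.01256 + 0.5276i)|1⟩

H² = I, so an even number of Hadamards cancels: H^6 = I and the state is unchanged.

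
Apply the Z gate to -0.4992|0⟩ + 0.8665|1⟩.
-0.4992|0⟩ - 0.8665|1⟩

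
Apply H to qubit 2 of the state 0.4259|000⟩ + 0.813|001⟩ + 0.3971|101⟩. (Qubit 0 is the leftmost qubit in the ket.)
0.876|000⟩ - 0.2737|001⟩ + 0.2808|100⟩ - 0.2808|101⟩

H on qubit 2 mixes each pair of kets that differ only in qubit 2: amplitudes (a, b) of (|…0…⟩, |…1…⟩) become ((a + b)/√2, (a − b)/√2). Kets absent from the input have amplitude 0.
(|000⟩, |001⟩): (a, b) = (0.4259, 0.813) → (0.876, -0.2737)
(|100⟩, |101⟩): (a, b) = (0, 0.3971) → (0.2808, -0.2808)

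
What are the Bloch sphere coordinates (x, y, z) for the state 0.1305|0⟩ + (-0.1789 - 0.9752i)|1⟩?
(-0.04669, -0.2545, -0.966)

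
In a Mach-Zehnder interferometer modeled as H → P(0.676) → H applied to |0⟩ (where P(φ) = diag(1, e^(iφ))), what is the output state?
(0.89 + 0.3128i)|0⟩ + (0.11 - 0.3128i)|1⟩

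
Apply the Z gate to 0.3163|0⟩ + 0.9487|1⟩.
0.3163|0⟩ - 0.9487|1⟩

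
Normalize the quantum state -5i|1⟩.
-i|1⟩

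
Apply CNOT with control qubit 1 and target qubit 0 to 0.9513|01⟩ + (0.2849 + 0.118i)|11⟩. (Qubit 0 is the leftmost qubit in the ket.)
(0.2849 + 0.118i)|01⟩ + 0.9513|11⟩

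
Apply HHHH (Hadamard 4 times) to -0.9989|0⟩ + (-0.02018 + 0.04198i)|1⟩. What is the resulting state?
-0.9989|0⟩ + (-0.02018 + 0.04198i)|1⟩

H² = I, so an even number of Hadamards cancels: H^4 = I and the state is unchanged.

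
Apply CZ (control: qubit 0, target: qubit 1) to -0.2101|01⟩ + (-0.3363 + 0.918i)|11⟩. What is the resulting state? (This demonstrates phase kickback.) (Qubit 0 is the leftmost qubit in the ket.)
-0.2101|01⟩ + (0.3363 - 0.918i)|11⟩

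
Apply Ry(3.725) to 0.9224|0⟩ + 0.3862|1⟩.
-0.6352|0⟩ + 0.7724|1⟩

Ry(3.725) = [[cos(θ/2), −sin(θ/2)], [sin(θ/2), cos(θ/2)]]; θ = 3.725, cos(θ/2) ≈ -0.287584, sin(θ/2) ≈ 0.957755.
With a = amp(|0⟩) = 0.9224 and b = amp(|1⟩) = 0.3862:
new amp(|0⟩) = (-0.287584)·a + (-0.957755)·b = -0.6352
new amp(|1⟩) = (0.957755)·a + (-0.287584)·b = 0.7724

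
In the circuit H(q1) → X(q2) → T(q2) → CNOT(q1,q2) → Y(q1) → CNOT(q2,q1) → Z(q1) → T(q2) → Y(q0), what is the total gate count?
9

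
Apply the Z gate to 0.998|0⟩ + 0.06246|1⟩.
0.998|0⟩ - 0.06246|1⟩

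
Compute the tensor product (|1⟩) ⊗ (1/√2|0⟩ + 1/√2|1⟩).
1/√2|10⟩ + 1/√2|11⟩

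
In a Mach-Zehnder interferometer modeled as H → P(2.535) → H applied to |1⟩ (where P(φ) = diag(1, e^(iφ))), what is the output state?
(0.9108 - 0.285i)|0⟩ + (0.0892 + 0.285i)|1⟩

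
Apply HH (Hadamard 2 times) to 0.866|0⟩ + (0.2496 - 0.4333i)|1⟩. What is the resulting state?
0.866|0⟩ + (0.2496 - 0.4333i)|1⟩

H² = I, so an even number of Hadamards cancels: H^2 = I and the state is unchanged.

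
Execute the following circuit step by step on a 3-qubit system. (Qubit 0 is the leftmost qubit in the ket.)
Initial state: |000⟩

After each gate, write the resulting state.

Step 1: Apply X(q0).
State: |100⟩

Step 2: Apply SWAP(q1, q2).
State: |100⟩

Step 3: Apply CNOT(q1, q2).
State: |100⟩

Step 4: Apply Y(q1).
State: i|110⟩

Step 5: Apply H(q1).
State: (1/√2)i|100⟩ - (1/√2)i|110⟩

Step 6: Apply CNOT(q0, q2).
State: (1/√2)i|101⟩ - (1/√2)i|111⟩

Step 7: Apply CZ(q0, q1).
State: (1/√2)i|101⟩ + (1/√2)i|111⟩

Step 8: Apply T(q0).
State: (-1/2 + (1/2)i)|101⟩ + (-1/2 + (1/2)i)|111⟩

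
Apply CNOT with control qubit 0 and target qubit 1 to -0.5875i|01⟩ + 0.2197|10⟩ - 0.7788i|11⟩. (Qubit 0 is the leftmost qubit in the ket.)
-0.5875i|01⟩ - 0.7788i|10⟩ + 0.2197|11⟩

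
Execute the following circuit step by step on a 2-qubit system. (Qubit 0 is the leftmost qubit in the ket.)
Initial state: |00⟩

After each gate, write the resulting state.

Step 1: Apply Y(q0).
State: i|10⟩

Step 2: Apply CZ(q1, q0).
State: i|10⟩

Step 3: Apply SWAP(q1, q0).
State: i|01⟩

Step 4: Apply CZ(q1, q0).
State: i|01⟩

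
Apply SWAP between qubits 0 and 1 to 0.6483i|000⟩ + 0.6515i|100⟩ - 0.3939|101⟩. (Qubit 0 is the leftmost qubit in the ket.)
0.6483i|000⟩ + 0.6515i|010⟩ - 0.3939|011⟩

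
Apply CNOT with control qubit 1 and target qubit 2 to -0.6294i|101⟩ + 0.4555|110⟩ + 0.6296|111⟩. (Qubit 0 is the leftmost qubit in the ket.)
-0.6294i|101⟩ + 0.6296|110⟩ + 0.4555|111⟩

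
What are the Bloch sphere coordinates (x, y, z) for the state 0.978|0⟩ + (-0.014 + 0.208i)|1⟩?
(-0.02738, 0.4068, 0.913)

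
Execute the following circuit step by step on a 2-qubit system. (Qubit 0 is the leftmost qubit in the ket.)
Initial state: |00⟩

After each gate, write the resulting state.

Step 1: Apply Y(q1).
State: i|01⟩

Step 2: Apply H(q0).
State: (1/√2)i|01⟩ + (1/√2)i|11⟩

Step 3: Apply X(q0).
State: (1/√2)i|01⟩ + (1/√2)i|11⟩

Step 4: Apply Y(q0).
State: 1/√2|01⟩ - 1/√2|11⟩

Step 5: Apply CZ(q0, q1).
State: 1/√2|01⟩ + 1/√2|11⟩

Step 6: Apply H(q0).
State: |01⟩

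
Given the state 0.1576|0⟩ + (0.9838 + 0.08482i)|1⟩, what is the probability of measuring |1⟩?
0.9751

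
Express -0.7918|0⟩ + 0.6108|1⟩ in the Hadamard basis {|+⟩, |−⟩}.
-0.128|+⟩ - 0.9918|−⟩

With |ψ⟩ = α|0⟩ + β|1⟩, the Hadamard-basis coefficients are ⟨+|ψ⟩ = (α + β)/√2 and ⟨−|ψ⟩ = (α − β)/√2.
Here α = -0.7918, β = 0.6108: (α + β)/√2 = -0.128, (α − β)/√2 = -0.9918.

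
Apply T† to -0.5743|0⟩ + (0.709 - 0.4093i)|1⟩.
-0.5743|0⟩ + (0.2119 - 0.7908i)|1⟩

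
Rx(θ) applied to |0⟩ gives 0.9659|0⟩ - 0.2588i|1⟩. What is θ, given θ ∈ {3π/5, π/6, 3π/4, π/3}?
π/6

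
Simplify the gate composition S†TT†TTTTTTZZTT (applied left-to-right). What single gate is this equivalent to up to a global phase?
S†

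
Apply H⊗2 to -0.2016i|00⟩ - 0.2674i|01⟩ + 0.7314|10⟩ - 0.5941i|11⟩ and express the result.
(0.3657 - 0.5316i)|00⟩ + (0.3657 + 0.33i)|01⟩ + (-0.3657 + 0.06255i)|10⟩ + (-0.3657 - 0.2642i)|11⟩

H⊗2 gives amp(|y⟩) = (1/2) Σ_x (−1)^(x·y) amp(|x⟩), where x·y is the number of positions in which both x and y have a 1.
|00⟩: (-0.2016i - 0.2674i + 0.7314 - 0.5941i)/2 = (0.3657 - 0.5316i)
|01⟩: (-0.2016i + 0.2674i + 0.7314 + 0.5941i)/2 = (0.3657 + 0.33i)
|10⟩: (-0.2016i - 0.2674i - 0.7314 + 0.5941i)/2 = (-0.3657 + 0.06255i)
|11⟩: (-0.2016i + 0.2674i - 0.7314 - 0.5941i)/2 = (-0.3657 - 0.2642i)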